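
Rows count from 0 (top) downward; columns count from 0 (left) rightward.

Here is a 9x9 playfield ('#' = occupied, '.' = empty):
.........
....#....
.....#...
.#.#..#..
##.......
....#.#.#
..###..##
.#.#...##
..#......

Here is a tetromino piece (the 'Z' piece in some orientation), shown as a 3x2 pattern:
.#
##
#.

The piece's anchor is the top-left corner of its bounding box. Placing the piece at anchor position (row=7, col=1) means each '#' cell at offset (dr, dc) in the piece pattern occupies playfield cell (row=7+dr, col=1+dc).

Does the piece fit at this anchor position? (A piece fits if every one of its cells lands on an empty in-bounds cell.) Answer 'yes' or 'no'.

Answer: no

Derivation:
Check each piece cell at anchor (7, 1):
  offset (0,1) -> (7,2): empty -> OK
  offset (1,0) -> (8,1): empty -> OK
  offset (1,1) -> (8,2): occupied ('#') -> FAIL
  offset (2,0) -> (9,1): out of bounds -> FAIL
All cells valid: no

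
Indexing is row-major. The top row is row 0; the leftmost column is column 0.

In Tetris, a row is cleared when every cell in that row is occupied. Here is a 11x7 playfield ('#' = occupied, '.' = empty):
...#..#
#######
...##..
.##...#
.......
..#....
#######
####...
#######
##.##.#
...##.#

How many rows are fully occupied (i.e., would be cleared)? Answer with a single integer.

Answer: 3

Derivation:
Check each row:
  row 0: 5 empty cells -> not full
  row 1: 0 empty cells -> FULL (clear)
  row 2: 5 empty cells -> not full
  row 3: 4 empty cells -> not full
  row 4: 7 empty cells -> not full
  row 5: 6 empty cells -> not full
  row 6: 0 empty cells -> FULL (clear)
  row 7: 3 empty cells -> not full
  row 8: 0 empty cells -> FULL (clear)
  row 9: 2 empty cells -> not full
  row 10: 4 empty cells -> not full
Total rows cleared: 3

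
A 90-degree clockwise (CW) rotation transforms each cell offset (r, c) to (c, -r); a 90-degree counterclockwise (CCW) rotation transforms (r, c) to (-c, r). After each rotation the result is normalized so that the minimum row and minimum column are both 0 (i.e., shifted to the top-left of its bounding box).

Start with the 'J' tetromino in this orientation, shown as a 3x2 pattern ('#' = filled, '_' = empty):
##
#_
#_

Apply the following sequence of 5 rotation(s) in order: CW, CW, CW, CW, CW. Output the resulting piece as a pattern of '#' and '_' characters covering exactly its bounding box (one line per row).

Answer: ###
__#

Derivation:
Start:
##
#_
#_
After rotation 1 (CW):
###
__#
After rotation 2 (CW):
_#
_#
##
After rotation 3 (CW):
#__
###
After rotation 4 (CW):
##
#_
#_
After rotation 5 (CW):
###
__#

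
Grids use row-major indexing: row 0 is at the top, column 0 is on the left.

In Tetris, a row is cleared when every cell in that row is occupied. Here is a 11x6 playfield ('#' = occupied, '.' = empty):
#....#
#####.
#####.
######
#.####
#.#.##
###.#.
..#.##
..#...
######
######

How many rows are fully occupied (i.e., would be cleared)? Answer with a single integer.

Answer: 3

Derivation:
Check each row:
  row 0: 4 empty cells -> not full
  row 1: 1 empty cell -> not full
  row 2: 1 empty cell -> not full
  row 3: 0 empty cells -> FULL (clear)
  row 4: 1 empty cell -> not full
  row 5: 2 empty cells -> not full
  row 6: 2 empty cells -> not full
  row 7: 3 empty cells -> not full
  row 8: 5 empty cells -> not full
  row 9: 0 empty cells -> FULL (clear)
  row 10: 0 empty cells -> FULL (clear)
Total rows cleared: 3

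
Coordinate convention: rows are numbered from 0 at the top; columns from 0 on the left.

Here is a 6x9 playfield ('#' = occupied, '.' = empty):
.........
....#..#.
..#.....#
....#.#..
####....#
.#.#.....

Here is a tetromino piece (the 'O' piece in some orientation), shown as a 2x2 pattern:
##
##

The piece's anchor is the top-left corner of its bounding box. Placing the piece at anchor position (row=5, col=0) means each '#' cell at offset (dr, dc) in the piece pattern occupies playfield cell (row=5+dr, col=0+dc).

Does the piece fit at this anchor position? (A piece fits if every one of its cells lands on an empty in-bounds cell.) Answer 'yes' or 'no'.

Answer: no

Derivation:
Check each piece cell at anchor (5, 0):
  offset (0,0) -> (5,0): empty -> OK
  offset (0,1) -> (5,1): occupied ('#') -> FAIL
  offset (1,0) -> (6,0): out of bounds -> FAIL
  offset (1,1) -> (6,1): out of bounds -> FAIL
All cells valid: no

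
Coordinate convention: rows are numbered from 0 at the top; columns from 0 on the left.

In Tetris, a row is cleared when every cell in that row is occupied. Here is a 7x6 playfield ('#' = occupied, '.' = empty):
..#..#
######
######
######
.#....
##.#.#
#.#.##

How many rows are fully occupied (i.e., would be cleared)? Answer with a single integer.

Answer: 3

Derivation:
Check each row:
  row 0: 4 empty cells -> not full
  row 1: 0 empty cells -> FULL (clear)
  row 2: 0 empty cells -> FULL (clear)
  row 3: 0 empty cells -> FULL (clear)
  row 4: 5 empty cells -> not full
  row 5: 2 empty cells -> not full
  row 6: 2 empty cells -> not full
Total rows cleared: 3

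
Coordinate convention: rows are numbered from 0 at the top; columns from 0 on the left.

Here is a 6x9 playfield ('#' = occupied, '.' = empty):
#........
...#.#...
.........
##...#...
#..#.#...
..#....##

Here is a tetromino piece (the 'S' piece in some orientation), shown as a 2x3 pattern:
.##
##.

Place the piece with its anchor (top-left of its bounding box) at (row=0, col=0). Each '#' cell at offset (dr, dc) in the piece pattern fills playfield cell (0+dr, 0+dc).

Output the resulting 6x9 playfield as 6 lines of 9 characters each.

Fill (0+0,0+1) = (0,1)
Fill (0+0,0+2) = (0,2)
Fill (0+1,0+0) = (1,0)
Fill (0+1,0+1) = (1,1)

Answer: ###......
##.#.#...
.........
##...#...
#..#.#...
..#....##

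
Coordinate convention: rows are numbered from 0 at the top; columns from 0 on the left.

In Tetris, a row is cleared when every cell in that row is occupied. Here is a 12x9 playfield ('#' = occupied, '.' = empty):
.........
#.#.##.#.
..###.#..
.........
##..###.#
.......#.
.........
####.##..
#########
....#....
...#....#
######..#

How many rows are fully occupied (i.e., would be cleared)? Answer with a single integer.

Check each row:
  row 0: 9 empty cells -> not full
  row 1: 4 empty cells -> not full
  row 2: 5 empty cells -> not full
  row 3: 9 empty cells -> not full
  row 4: 3 empty cells -> not full
  row 5: 8 empty cells -> not full
  row 6: 9 empty cells -> not full
  row 7: 3 empty cells -> not full
  row 8: 0 empty cells -> FULL (clear)
  row 9: 8 empty cells -> not full
  row 10: 7 empty cells -> not full
  row 11: 2 empty cells -> not full
Total rows cleared: 1

Answer: 1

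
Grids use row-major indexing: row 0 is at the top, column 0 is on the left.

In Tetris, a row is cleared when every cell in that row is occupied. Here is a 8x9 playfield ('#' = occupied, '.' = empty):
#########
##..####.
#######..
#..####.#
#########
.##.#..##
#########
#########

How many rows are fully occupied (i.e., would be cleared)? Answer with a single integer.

Answer: 4

Derivation:
Check each row:
  row 0: 0 empty cells -> FULL (clear)
  row 1: 3 empty cells -> not full
  row 2: 2 empty cells -> not full
  row 3: 3 empty cells -> not full
  row 4: 0 empty cells -> FULL (clear)
  row 5: 4 empty cells -> not full
  row 6: 0 empty cells -> FULL (clear)
  row 7: 0 empty cells -> FULL (clear)
Total rows cleared: 4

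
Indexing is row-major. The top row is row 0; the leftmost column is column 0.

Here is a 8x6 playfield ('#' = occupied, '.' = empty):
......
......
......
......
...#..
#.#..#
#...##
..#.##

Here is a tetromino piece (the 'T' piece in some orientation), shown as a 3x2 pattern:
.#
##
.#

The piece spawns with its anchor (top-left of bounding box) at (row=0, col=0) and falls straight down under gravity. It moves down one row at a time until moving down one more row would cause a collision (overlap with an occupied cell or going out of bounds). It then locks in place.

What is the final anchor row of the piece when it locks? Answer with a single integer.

Answer: 3

Derivation:
Spawn at (row=0, col=0). Try each row:
  row 0: fits
  row 1: fits
  row 2: fits
  row 3: fits
  row 4: blocked -> lock at row 3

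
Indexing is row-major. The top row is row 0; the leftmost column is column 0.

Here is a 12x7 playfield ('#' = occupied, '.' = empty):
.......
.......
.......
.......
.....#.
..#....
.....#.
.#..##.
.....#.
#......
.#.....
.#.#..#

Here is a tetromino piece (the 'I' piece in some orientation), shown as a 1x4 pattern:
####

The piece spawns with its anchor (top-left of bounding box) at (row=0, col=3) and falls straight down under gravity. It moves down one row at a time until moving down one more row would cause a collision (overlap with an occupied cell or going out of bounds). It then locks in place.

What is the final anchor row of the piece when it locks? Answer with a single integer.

Answer: 3

Derivation:
Spawn at (row=0, col=3). Try each row:
  row 0: fits
  row 1: fits
  row 2: fits
  row 3: fits
  row 4: blocked -> lock at row 3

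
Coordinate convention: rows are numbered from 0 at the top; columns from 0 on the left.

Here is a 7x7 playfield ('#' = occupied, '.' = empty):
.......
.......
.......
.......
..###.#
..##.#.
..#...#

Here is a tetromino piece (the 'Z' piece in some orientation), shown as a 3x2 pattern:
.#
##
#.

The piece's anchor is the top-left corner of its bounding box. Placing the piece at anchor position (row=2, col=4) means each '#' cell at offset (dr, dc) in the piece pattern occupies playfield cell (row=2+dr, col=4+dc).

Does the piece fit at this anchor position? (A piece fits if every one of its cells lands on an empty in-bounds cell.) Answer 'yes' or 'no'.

Answer: no

Derivation:
Check each piece cell at anchor (2, 4):
  offset (0,1) -> (2,5): empty -> OK
  offset (1,0) -> (3,4): empty -> OK
  offset (1,1) -> (3,5): empty -> OK
  offset (2,0) -> (4,4): occupied ('#') -> FAIL
All cells valid: no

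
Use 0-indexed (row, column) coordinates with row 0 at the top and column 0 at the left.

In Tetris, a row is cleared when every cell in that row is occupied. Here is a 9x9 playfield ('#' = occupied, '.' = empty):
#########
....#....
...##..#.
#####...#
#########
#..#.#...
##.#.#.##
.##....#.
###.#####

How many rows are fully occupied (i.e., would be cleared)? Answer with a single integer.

Answer: 2

Derivation:
Check each row:
  row 0: 0 empty cells -> FULL (clear)
  row 1: 8 empty cells -> not full
  row 2: 6 empty cells -> not full
  row 3: 3 empty cells -> not full
  row 4: 0 empty cells -> FULL (clear)
  row 5: 6 empty cells -> not full
  row 6: 3 empty cells -> not full
  row 7: 6 empty cells -> not full
  row 8: 1 empty cell -> not full
Total rows cleared: 2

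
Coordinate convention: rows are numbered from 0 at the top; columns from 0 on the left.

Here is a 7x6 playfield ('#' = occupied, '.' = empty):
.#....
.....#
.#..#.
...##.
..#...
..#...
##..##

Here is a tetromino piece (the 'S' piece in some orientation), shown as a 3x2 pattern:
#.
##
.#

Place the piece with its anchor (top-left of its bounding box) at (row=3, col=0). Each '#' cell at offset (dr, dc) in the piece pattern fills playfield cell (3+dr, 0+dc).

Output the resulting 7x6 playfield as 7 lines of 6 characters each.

Answer: .#....
.....#
.#..#.
#..##.
###...
.##...
##..##

Derivation:
Fill (3+0,0+0) = (3,0)
Fill (3+1,0+0) = (4,0)
Fill (3+1,0+1) = (4,1)
Fill (3+2,0+1) = (5,1)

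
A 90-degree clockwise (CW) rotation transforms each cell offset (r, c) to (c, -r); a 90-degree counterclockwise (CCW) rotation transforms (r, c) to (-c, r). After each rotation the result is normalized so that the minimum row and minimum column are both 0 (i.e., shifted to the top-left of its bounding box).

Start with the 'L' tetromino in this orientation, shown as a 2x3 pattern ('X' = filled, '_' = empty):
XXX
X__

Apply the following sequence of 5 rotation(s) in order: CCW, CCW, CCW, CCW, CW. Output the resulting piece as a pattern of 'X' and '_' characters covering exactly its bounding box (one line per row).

Start:
XXX
X__
After rotation 1 (CCW):
X_
X_
XX
After rotation 2 (CCW):
__X
XXX
After rotation 3 (CCW):
XX
_X
_X
After rotation 4 (CCW):
XXX
X__
After rotation 5 (CW):
XX
_X
_X

Answer: XX
_X
_X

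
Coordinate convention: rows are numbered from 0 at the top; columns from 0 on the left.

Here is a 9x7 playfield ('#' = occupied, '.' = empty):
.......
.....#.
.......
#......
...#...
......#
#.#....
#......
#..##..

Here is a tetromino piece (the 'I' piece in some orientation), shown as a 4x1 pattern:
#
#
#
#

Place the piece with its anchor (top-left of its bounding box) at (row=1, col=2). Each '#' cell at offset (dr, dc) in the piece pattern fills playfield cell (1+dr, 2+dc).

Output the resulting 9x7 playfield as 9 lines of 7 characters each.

Answer: .......
..#..#.
..#....
#.#....
..##...
......#
#.#....
#......
#..##..

Derivation:
Fill (1+0,2+0) = (1,2)
Fill (1+1,2+0) = (2,2)
Fill (1+2,2+0) = (3,2)
Fill (1+3,2+0) = (4,2)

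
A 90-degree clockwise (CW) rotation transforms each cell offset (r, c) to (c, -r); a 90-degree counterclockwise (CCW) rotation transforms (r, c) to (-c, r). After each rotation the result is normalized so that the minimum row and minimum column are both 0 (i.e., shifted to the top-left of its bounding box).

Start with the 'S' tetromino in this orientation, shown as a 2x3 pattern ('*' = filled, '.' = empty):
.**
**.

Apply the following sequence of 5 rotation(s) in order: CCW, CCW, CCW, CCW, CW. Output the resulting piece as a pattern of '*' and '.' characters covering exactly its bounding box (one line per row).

Start:
.**
**.
After rotation 1 (CCW):
*.
**
.*
After rotation 2 (CCW):
.**
**.
After rotation 3 (CCW):
*.
**
.*
After rotation 4 (CCW):
.**
**.
After rotation 5 (CW):
*.
**
.*

Answer: *.
**
.*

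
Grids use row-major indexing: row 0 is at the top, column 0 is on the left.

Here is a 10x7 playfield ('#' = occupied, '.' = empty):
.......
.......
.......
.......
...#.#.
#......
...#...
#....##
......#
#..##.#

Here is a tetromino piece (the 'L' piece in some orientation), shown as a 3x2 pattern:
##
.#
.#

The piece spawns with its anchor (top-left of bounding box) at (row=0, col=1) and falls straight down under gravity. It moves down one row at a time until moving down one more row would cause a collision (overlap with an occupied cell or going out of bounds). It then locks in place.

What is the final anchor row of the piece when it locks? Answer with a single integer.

Answer: 7

Derivation:
Spawn at (row=0, col=1). Try each row:
  row 0: fits
  row 1: fits
  row 2: fits
  row 3: fits
  row 4: fits
  row 5: fits
  row 6: fits
  row 7: fits
  row 8: blocked -> lock at row 7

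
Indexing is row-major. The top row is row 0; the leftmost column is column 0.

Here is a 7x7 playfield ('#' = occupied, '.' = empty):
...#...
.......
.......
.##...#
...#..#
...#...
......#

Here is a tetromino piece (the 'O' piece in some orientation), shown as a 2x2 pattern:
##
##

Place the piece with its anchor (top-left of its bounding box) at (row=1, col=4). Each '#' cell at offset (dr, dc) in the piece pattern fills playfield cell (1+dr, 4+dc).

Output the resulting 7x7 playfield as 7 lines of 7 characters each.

Fill (1+0,4+0) = (1,4)
Fill (1+0,4+1) = (1,5)
Fill (1+1,4+0) = (2,4)
Fill (1+1,4+1) = (2,5)

Answer: ...#...
....##.
....##.
.##...#
...#..#
...#...
......#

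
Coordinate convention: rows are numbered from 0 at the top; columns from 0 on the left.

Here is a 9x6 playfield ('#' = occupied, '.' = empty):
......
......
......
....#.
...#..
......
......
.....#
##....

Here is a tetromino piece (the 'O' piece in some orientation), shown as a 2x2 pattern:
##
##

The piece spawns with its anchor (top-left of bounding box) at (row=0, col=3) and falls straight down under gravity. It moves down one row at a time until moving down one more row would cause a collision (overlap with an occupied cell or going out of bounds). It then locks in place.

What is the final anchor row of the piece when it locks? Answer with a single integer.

Answer: 1

Derivation:
Spawn at (row=0, col=3). Try each row:
  row 0: fits
  row 1: fits
  row 2: blocked -> lock at row 1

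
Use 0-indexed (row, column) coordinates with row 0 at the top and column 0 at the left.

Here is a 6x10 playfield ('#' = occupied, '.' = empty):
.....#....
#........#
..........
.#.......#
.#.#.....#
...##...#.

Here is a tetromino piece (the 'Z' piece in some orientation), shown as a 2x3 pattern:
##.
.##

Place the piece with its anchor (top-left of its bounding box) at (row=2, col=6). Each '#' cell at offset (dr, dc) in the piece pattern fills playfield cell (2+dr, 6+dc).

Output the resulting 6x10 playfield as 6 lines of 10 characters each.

Answer: .....#....
#........#
......##..
.#.....###
.#.#.....#
...##...#.

Derivation:
Fill (2+0,6+0) = (2,6)
Fill (2+0,6+1) = (2,7)
Fill (2+1,6+1) = (3,7)
Fill (2+1,6+2) = (3,8)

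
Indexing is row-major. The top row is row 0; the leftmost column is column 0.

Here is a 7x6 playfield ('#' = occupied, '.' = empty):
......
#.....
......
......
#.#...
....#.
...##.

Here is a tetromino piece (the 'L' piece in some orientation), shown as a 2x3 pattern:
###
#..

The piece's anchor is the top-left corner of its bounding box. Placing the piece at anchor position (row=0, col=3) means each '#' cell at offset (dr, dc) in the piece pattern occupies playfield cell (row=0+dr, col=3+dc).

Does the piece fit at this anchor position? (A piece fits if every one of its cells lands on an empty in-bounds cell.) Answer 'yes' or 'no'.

Check each piece cell at anchor (0, 3):
  offset (0,0) -> (0,3): empty -> OK
  offset (0,1) -> (0,4): empty -> OK
  offset (0,2) -> (0,5): empty -> OK
  offset (1,0) -> (1,3): empty -> OK
All cells valid: yes

Answer: yes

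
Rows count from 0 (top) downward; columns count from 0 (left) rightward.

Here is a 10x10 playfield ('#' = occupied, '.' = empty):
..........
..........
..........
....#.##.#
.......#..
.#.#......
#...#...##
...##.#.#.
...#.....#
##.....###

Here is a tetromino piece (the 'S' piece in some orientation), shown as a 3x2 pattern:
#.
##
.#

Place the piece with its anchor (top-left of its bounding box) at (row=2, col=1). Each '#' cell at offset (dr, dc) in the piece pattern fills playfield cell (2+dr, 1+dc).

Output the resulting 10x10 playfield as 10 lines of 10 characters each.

Answer: ..........
..........
.#........
.##.#.##.#
..#....#..
.#.#......
#...#...##
...##.#.#.
...#.....#
##.....###

Derivation:
Fill (2+0,1+0) = (2,1)
Fill (2+1,1+0) = (3,1)
Fill (2+1,1+1) = (3,2)
Fill (2+2,1+1) = (4,2)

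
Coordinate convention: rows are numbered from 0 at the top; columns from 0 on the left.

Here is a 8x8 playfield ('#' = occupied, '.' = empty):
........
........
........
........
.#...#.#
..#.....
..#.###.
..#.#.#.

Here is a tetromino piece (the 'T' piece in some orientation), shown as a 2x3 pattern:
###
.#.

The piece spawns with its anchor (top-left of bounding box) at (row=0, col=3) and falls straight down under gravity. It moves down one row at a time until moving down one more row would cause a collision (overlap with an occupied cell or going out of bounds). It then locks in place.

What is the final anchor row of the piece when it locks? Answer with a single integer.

Spawn at (row=0, col=3). Try each row:
  row 0: fits
  row 1: fits
  row 2: fits
  row 3: fits
  row 4: blocked -> lock at row 3

Answer: 3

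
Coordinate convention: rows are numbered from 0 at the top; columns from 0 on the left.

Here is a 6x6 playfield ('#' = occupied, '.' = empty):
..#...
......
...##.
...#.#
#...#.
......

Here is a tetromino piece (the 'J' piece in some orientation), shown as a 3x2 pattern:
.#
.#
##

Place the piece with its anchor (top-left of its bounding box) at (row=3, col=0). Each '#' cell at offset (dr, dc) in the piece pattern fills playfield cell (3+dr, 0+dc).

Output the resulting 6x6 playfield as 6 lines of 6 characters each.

Answer: ..#...
......
...##.
.#.#.#
##..#.
##....

Derivation:
Fill (3+0,0+1) = (3,1)
Fill (3+1,0+1) = (4,1)
Fill (3+2,0+0) = (5,0)
Fill (3+2,0+1) = (5,1)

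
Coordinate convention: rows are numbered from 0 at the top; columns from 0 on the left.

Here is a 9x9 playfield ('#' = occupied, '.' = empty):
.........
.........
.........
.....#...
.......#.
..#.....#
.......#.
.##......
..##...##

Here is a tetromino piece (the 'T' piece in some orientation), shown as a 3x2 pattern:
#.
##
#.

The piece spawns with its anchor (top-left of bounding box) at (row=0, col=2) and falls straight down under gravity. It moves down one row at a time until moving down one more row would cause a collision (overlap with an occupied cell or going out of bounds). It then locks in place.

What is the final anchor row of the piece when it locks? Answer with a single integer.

Answer: 2

Derivation:
Spawn at (row=0, col=2). Try each row:
  row 0: fits
  row 1: fits
  row 2: fits
  row 3: blocked -> lock at row 2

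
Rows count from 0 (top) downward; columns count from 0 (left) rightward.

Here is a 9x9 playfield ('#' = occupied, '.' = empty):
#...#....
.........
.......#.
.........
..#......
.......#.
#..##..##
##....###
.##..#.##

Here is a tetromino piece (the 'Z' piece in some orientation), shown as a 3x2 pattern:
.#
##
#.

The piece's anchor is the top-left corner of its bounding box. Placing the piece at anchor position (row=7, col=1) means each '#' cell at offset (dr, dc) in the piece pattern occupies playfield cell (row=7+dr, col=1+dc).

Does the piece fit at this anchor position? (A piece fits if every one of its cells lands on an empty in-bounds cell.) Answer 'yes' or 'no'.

Answer: no

Derivation:
Check each piece cell at anchor (7, 1):
  offset (0,1) -> (7,2): empty -> OK
  offset (1,0) -> (8,1): occupied ('#') -> FAIL
  offset (1,1) -> (8,2): occupied ('#') -> FAIL
  offset (2,0) -> (9,1): out of bounds -> FAIL
All cells valid: no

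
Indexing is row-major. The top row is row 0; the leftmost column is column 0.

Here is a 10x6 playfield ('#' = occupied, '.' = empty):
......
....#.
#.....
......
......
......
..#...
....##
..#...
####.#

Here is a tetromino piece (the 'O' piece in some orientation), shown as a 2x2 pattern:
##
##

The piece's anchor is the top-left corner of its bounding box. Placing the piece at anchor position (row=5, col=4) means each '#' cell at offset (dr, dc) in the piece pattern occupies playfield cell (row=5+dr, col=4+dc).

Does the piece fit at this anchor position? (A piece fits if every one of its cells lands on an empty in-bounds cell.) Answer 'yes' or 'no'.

Answer: yes

Derivation:
Check each piece cell at anchor (5, 4):
  offset (0,0) -> (5,4): empty -> OK
  offset (0,1) -> (5,5): empty -> OK
  offset (1,0) -> (6,4): empty -> OK
  offset (1,1) -> (6,5): empty -> OK
All cells valid: yes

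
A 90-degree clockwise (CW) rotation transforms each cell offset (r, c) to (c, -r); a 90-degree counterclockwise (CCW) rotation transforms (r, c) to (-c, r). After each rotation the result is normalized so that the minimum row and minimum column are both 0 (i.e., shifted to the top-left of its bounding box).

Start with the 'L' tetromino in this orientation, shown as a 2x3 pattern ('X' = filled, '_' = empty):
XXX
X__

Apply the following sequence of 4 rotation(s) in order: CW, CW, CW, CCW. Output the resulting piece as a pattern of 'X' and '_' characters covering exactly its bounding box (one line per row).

Start:
XXX
X__
After rotation 1 (CW):
XX
_X
_X
After rotation 2 (CW):
__X
XXX
After rotation 3 (CW):
X_
X_
XX
After rotation 4 (CCW):
__X
XXX

Answer: __X
XXX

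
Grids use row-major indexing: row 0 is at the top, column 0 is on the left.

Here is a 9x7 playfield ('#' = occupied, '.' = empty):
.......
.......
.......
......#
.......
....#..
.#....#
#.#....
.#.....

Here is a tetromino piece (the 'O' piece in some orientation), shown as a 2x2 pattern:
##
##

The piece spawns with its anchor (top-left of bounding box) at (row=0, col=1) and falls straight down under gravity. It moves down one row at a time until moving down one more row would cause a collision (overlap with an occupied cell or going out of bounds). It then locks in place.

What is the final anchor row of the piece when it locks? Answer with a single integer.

Spawn at (row=0, col=1). Try each row:
  row 0: fits
  row 1: fits
  row 2: fits
  row 3: fits
  row 4: fits
  row 5: blocked -> lock at row 4

Answer: 4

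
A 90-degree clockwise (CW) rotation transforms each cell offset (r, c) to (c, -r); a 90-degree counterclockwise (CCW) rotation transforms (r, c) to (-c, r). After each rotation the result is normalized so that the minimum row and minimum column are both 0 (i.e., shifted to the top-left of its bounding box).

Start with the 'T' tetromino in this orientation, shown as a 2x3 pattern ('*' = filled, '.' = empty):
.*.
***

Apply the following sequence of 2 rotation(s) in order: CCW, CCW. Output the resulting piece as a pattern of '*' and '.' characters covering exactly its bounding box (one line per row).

Answer: ***
.*.

Derivation:
Start:
.*.
***
After rotation 1 (CCW):
.*
**
.*
After rotation 2 (CCW):
***
.*.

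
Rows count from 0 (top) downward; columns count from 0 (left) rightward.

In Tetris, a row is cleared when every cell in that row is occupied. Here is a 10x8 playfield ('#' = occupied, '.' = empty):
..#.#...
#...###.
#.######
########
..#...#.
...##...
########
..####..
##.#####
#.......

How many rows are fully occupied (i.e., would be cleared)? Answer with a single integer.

Check each row:
  row 0: 6 empty cells -> not full
  row 1: 4 empty cells -> not full
  row 2: 1 empty cell -> not full
  row 3: 0 empty cells -> FULL (clear)
  row 4: 6 empty cells -> not full
  row 5: 6 empty cells -> not full
  row 6: 0 empty cells -> FULL (clear)
  row 7: 4 empty cells -> not full
  row 8: 1 empty cell -> not full
  row 9: 7 empty cells -> not full
Total rows cleared: 2

Answer: 2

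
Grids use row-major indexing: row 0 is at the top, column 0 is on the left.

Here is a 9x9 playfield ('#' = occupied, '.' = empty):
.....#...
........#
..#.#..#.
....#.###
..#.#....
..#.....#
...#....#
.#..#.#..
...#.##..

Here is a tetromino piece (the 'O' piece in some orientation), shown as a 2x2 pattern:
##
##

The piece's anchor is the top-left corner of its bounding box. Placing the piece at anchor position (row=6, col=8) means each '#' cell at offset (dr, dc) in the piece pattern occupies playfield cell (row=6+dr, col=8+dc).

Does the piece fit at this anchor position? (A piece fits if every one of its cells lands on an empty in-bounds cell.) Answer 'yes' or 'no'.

Check each piece cell at anchor (6, 8):
  offset (0,0) -> (6,8): occupied ('#') -> FAIL
  offset (0,1) -> (6,9): out of bounds -> FAIL
  offset (1,0) -> (7,8): empty -> OK
  offset (1,1) -> (7,9): out of bounds -> FAIL
All cells valid: no

Answer: no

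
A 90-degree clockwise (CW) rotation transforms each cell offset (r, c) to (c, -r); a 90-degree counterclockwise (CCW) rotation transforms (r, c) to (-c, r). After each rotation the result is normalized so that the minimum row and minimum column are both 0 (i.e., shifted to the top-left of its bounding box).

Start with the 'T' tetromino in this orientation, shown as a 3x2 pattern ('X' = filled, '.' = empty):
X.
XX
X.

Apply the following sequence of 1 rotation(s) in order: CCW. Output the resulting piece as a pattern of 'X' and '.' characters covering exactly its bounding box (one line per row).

Answer: .X.
XXX

Derivation:
Start:
X.
XX
X.
After rotation 1 (CCW):
.X.
XXX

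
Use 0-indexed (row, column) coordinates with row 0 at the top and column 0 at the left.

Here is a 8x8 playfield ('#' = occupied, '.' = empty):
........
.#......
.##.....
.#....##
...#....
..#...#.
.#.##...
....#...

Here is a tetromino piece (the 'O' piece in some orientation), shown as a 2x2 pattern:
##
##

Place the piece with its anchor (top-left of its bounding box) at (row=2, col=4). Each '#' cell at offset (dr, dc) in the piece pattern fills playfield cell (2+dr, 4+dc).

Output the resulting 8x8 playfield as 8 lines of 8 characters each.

Fill (2+0,4+0) = (2,4)
Fill (2+0,4+1) = (2,5)
Fill (2+1,4+0) = (3,4)
Fill (2+1,4+1) = (3,5)

Answer: ........
.#......
.##.##..
.#..####
...#....
..#...#.
.#.##...
....#...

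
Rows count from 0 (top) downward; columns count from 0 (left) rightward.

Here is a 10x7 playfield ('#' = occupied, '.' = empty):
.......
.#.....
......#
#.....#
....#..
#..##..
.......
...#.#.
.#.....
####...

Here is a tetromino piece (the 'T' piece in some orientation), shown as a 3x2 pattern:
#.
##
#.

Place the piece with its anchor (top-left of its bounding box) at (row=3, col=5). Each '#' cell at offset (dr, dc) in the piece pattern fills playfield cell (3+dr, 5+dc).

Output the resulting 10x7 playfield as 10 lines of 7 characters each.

Answer: .......
.#.....
......#
#....##
....###
#..###.
.......
...#.#.
.#.....
####...

Derivation:
Fill (3+0,5+0) = (3,5)
Fill (3+1,5+0) = (4,5)
Fill (3+1,5+1) = (4,6)
Fill (3+2,5+0) = (5,5)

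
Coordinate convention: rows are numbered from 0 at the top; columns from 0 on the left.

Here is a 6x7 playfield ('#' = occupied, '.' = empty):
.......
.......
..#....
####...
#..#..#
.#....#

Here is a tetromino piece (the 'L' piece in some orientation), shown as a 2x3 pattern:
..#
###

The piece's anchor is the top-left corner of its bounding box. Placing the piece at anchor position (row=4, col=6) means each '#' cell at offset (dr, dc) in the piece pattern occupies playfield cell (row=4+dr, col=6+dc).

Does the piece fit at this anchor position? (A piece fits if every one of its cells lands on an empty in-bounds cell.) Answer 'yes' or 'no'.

Check each piece cell at anchor (4, 6):
  offset (0,2) -> (4,8): out of bounds -> FAIL
  offset (1,0) -> (5,6): occupied ('#') -> FAIL
  offset (1,1) -> (5,7): out of bounds -> FAIL
  offset (1,2) -> (5,8): out of bounds -> FAIL
All cells valid: no

Answer: no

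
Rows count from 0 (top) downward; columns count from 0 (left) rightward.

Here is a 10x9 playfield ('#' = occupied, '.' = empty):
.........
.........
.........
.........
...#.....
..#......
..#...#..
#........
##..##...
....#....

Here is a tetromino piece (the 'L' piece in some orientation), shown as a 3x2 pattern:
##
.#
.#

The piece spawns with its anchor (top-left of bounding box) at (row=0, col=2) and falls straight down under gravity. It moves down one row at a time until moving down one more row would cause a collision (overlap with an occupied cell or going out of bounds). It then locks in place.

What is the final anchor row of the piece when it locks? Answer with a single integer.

Spawn at (row=0, col=2). Try each row:
  row 0: fits
  row 1: fits
  row 2: blocked -> lock at row 1

Answer: 1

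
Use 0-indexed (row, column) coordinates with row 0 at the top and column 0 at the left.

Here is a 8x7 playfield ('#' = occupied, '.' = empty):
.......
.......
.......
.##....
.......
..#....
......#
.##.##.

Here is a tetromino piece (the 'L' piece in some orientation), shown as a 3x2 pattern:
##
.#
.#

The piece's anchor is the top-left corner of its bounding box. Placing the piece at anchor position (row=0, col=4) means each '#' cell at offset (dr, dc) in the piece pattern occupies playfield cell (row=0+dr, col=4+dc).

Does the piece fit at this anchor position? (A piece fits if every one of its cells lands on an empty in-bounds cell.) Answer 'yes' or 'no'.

Answer: yes

Derivation:
Check each piece cell at anchor (0, 4):
  offset (0,0) -> (0,4): empty -> OK
  offset (0,1) -> (0,5): empty -> OK
  offset (1,1) -> (1,5): empty -> OK
  offset (2,1) -> (2,5): empty -> OK
All cells valid: yes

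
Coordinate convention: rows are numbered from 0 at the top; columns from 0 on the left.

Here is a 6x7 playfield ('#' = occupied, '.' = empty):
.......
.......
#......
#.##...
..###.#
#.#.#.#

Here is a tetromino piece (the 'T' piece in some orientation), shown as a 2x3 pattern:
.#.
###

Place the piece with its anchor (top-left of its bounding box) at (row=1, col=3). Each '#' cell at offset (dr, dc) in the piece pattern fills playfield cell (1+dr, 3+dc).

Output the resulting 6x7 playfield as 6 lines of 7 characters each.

Answer: .......
....#..
#..###.
#.##...
..###.#
#.#.#.#

Derivation:
Fill (1+0,3+1) = (1,4)
Fill (1+1,3+0) = (2,3)
Fill (1+1,3+1) = (2,4)
Fill (1+1,3+2) = (2,5)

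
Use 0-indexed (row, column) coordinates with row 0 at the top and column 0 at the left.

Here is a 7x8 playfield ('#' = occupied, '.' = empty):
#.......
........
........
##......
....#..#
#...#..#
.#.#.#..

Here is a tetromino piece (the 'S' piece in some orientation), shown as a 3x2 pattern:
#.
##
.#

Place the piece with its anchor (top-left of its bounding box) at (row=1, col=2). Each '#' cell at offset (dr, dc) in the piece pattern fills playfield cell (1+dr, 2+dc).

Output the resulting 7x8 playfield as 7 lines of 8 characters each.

Fill (1+0,2+0) = (1,2)
Fill (1+1,2+0) = (2,2)
Fill (1+1,2+1) = (2,3)
Fill (1+2,2+1) = (3,3)

Answer: #.......
..#.....
..##....
##.#....
....#..#
#...#..#
.#.#.#..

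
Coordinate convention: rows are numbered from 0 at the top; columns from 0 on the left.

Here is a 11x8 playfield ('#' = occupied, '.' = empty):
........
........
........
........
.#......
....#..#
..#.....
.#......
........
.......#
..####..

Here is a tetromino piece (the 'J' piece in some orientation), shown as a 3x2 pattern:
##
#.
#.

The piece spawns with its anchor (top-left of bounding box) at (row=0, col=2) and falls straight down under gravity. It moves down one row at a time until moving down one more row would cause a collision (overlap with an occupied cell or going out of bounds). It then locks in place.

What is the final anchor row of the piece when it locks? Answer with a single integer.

Answer: 3

Derivation:
Spawn at (row=0, col=2). Try each row:
  row 0: fits
  row 1: fits
  row 2: fits
  row 3: fits
  row 4: blocked -> lock at row 3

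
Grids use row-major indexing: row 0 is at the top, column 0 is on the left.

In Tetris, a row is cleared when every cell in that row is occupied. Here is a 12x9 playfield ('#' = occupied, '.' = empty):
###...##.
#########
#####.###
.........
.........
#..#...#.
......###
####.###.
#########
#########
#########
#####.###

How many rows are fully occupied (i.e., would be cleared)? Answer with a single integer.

Check each row:
  row 0: 4 empty cells -> not full
  row 1: 0 empty cells -> FULL (clear)
  row 2: 1 empty cell -> not full
  row 3: 9 empty cells -> not full
  row 4: 9 empty cells -> not full
  row 5: 6 empty cells -> not full
  row 6: 6 empty cells -> not full
  row 7: 2 empty cells -> not full
  row 8: 0 empty cells -> FULL (clear)
  row 9: 0 empty cells -> FULL (clear)
  row 10: 0 empty cells -> FULL (clear)
  row 11: 1 empty cell -> not full
Total rows cleared: 4

Answer: 4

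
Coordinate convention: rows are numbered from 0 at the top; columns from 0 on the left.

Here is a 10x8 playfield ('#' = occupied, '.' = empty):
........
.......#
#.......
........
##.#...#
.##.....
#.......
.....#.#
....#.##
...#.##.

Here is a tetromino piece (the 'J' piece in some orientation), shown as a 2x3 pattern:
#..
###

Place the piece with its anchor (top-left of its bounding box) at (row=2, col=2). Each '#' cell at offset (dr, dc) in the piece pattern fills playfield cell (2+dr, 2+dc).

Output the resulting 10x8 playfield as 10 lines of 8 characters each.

Fill (2+0,2+0) = (2,2)
Fill (2+1,2+0) = (3,2)
Fill (2+1,2+1) = (3,3)
Fill (2+1,2+2) = (3,4)

Answer: ........
.......#
#.#.....
..###...
##.#...#
.##.....
#.......
.....#.#
....#.##
...#.##.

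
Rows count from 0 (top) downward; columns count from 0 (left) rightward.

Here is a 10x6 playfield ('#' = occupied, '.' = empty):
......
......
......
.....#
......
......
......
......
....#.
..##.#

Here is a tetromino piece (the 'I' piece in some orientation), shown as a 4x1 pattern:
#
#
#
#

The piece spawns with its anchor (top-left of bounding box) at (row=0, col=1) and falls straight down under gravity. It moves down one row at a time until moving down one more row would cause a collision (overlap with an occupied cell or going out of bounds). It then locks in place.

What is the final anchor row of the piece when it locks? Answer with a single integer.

Answer: 6

Derivation:
Spawn at (row=0, col=1). Try each row:
  row 0: fits
  row 1: fits
  row 2: fits
  row 3: fits
  row 4: fits
  row 5: fits
  row 6: fits
  row 7: blocked -> lock at row 6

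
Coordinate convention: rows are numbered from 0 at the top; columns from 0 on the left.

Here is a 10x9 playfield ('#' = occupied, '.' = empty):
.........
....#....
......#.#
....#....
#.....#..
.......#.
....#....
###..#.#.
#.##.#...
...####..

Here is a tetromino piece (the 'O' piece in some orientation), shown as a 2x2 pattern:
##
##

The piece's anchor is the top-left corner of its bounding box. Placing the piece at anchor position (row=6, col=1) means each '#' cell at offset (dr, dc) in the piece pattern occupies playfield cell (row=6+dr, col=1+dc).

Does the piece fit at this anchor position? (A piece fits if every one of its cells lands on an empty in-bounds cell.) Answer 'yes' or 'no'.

Answer: no

Derivation:
Check each piece cell at anchor (6, 1):
  offset (0,0) -> (6,1): empty -> OK
  offset (0,1) -> (6,2): empty -> OK
  offset (1,0) -> (7,1): occupied ('#') -> FAIL
  offset (1,1) -> (7,2): occupied ('#') -> FAIL
All cells valid: no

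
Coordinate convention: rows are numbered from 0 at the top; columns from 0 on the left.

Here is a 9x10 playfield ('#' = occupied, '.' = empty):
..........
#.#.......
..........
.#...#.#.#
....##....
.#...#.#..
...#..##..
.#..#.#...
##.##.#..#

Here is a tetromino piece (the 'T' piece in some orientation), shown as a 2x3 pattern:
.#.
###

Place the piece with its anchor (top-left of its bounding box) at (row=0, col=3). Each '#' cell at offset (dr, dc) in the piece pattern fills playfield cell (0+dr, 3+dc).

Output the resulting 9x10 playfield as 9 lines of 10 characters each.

Fill (0+0,3+1) = (0,4)
Fill (0+1,3+0) = (1,3)
Fill (0+1,3+1) = (1,4)
Fill (0+1,3+2) = (1,5)

Answer: ....#.....
#.####....
..........
.#...#.#.#
....##....
.#...#.#..
...#..##..
.#..#.#...
##.##.#..#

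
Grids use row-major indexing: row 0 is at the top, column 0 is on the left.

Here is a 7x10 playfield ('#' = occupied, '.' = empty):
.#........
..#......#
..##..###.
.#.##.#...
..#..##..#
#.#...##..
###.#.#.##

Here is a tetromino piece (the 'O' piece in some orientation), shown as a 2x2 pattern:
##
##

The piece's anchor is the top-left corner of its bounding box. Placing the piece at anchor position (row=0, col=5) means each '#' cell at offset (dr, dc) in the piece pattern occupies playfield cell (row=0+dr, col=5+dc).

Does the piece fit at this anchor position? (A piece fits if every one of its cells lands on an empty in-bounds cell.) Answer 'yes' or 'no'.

Answer: yes

Derivation:
Check each piece cell at anchor (0, 5):
  offset (0,0) -> (0,5): empty -> OK
  offset (0,1) -> (0,6): empty -> OK
  offset (1,0) -> (1,5): empty -> OK
  offset (1,1) -> (1,6): empty -> OK
All cells valid: yes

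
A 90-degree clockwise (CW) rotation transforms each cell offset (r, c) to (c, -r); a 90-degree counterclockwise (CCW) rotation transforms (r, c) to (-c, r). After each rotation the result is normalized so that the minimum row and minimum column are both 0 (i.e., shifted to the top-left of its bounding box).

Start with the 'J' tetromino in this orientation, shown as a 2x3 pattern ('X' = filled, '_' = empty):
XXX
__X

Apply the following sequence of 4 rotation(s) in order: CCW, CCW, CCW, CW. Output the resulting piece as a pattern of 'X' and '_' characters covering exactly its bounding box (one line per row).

Start:
XXX
__X
After rotation 1 (CCW):
XX
X_
X_
After rotation 2 (CCW):
X__
XXX
After rotation 3 (CCW):
_X
_X
XX
After rotation 4 (CW):
X__
XXX

Answer: X__
XXX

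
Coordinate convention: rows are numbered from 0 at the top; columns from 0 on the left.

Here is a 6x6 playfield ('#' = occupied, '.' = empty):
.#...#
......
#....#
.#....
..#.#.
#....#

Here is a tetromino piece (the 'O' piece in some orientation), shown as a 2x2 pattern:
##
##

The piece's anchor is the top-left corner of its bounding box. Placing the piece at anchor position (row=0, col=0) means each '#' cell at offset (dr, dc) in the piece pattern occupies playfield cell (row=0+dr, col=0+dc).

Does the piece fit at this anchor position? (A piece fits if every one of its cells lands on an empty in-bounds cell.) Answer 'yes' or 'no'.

Answer: no

Derivation:
Check each piece cell at anchor (0, 0):
  offset (0,0) -> (0,0): empty -> OK
  offset (0,1) -> (0,1): occupied ('#') -> FAIL
  offset (1,0) -> (1,0): empty -> OK
  offset (1,1) -> (1,1): empty -> OK
All cells valid: no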